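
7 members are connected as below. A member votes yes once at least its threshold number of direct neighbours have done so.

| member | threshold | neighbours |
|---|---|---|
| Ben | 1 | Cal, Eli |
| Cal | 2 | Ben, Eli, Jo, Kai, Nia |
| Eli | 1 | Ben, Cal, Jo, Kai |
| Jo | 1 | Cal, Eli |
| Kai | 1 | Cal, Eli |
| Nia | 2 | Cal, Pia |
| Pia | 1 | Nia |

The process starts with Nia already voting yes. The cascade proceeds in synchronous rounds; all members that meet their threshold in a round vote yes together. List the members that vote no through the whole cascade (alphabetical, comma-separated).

Ben, Cal, Eli, Jo, Kai

Round 1 — Nia votes yes (initial).
Round 2 — checking thresholds:
  Cal: 1 of 5 neighbours < 2, not yet.
  Pia: 1 of 1 neighbours ≥ 1, votes yes.
Round 3 — no new yes votes; cascade stops.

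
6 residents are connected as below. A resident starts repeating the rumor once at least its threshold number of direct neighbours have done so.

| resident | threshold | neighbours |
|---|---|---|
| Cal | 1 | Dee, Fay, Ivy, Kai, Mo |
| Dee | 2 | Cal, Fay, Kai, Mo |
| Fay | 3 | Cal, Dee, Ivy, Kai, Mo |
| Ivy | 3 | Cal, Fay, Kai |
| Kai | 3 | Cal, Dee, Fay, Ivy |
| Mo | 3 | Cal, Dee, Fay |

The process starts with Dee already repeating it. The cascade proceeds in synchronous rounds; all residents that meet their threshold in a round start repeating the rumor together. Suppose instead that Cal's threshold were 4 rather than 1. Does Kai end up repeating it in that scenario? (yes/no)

no

With Cal's threshold at 4:
Round 1 — Dee starts repeating the rumor (initial).
Round 2 — no new spreads; cascade stops.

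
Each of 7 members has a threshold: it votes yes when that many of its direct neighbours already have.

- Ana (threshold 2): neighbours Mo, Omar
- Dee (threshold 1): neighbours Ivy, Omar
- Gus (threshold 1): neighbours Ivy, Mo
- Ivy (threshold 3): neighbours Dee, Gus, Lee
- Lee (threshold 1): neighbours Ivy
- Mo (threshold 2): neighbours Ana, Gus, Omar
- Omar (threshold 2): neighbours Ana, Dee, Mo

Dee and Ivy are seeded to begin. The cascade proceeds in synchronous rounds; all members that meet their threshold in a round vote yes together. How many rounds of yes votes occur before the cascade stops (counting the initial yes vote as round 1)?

2

Round 1 — Dee, Ivy vote yes (initial).
Round 2 — checking thresholds:
  Gus: 1 of 2 neighbours ≥ 1, votes yes.
  Lee: 1 of 1 neighbours ≥ 1, votes yes.
  Omar: 1 of 3 neighbours < 2, below threshold.
Round 3 — no new yes votes; cascade stops.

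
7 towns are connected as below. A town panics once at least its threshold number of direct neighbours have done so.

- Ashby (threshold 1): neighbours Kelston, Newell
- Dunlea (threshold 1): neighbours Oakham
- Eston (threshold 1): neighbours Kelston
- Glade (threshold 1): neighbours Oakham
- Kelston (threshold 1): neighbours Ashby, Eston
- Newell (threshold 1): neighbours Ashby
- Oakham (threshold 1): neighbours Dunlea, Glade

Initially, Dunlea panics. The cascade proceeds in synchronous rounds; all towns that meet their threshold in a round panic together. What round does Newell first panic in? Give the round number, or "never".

Round 1 — Dunlea panics (initial).
Round 2 — checking thresholds:
  Oakham: 1 of 2 neighbours ≥ 1, panics.
Round 3 — checking thresholds:
  Glade: 1 of 1 neighbours ≥ 1, panics.
Round 4 — no new panics; cascade stops.

never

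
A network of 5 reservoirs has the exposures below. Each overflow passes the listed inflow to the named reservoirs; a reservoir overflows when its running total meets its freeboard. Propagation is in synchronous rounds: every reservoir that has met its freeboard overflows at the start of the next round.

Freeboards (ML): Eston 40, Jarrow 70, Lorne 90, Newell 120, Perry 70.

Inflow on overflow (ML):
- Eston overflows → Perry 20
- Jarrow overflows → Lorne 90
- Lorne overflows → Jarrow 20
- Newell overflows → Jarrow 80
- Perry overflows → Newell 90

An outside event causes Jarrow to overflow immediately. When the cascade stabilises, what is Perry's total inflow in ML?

0

Round 1 — Jarrow overflows (initial).
  Lorne: +90 → 90 ≥ 90
Round 2 — Lorne overflows.
No further overflows.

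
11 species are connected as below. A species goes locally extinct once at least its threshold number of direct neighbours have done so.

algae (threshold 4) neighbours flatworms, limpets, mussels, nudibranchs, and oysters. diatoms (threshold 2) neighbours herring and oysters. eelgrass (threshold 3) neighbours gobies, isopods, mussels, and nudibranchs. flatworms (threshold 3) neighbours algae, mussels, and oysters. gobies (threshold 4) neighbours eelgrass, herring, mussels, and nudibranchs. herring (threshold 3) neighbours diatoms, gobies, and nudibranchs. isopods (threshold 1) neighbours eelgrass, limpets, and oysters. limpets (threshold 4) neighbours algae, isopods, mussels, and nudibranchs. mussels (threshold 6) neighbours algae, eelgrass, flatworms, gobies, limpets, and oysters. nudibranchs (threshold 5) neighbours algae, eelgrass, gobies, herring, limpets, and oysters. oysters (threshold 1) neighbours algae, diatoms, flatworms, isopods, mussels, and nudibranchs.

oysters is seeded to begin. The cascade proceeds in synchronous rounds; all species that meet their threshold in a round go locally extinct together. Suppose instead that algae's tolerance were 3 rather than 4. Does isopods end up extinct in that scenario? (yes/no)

With algae's tolerance at 3:
Round 1 — oysters goes locally extinct (initial).
Round 2 — checking thresholds:
  algae: 1 of 5 neighbours < 3, below threshold.
  diatoms: 1 of 2 neighbours < 2, below threshold.
  flatworms: 1 of 3 neighbours < 3, below threshold.
  isopods: 1 of 3 neighbours ≥ 1, goes locally extinct.
  mussels: 1 of 6 neighbours < 6, below threshold.
  nudibranchs: 1 of 6 neighbours < 5, below threshold.
Round 3 — no new extinctions; cascade stops.

yes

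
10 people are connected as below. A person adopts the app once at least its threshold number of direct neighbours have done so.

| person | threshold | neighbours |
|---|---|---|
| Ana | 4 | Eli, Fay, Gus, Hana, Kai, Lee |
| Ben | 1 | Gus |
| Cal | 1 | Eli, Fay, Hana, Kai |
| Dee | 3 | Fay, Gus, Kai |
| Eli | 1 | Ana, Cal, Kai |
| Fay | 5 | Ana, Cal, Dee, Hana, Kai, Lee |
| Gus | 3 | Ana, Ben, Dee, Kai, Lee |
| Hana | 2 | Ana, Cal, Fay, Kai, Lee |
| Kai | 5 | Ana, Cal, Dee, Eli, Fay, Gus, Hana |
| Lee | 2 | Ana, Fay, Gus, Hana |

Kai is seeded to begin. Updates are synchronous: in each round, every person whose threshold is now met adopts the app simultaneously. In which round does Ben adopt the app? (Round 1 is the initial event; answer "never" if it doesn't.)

never

Round 1 — Kai adopts the app (initial).
Round 2 — checking thresholds:
  Ana: 1 of 6 neighbours < 4, not yet.
  Cal: 1 of 4 neighbours ≥ 1, adopts the app.
  Dee: 1 of 3 neighbours < 3, not yet.
  Eli: 1 of 3 neighbours ≥ 1, adopts the app.
  Fay: 1 of 6 neighbours < 5, not yet.
  Gus: 1 of 5 neighbours < 3, not yet.
  Hana: 1 of 5 neighbours < 2, not yet.
Round 3 — checking thresholds:
  Ana: 2 of 6 neighbours < 4, not yet.
  Dee: 1 of 3 neighbours < 3, not yet.
  Fay: 2 of 6 neighbours < 5, not yet.
  Gus: 1 of 5 neighbours < 3, not yet.
  Hana: 2 of 5 neighbours ≥ 2, adopts the app.
Round 4 — no new adoptions; cascade stops.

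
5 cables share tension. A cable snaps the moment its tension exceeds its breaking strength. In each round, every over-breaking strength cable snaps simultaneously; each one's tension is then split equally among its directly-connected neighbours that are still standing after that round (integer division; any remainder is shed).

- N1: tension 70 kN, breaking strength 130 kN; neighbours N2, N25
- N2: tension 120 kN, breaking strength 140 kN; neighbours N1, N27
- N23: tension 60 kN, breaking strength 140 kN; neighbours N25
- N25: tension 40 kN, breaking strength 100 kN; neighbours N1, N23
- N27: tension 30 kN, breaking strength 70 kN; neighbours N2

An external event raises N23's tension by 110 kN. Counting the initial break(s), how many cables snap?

5

Round 1 — N23 at 170 > 140. N23 snaps.
  N23 sheds 170 kN to N25: 170 each.
    N25: 40+170 = 210 > 100
Round 2 — N25 snaps.
  N25 sheds 210 kN to N1: 210 each.
    N1: 70+210 = 280 > 130
Round 3 — N1 snaps.
  N1 sheds 280 kN to N2: 280 each.
    N2: 120+280 = 400 > 140
Round 4 — N2 snaps.
  N2 sheds 400 kN to N27: 400 each.
    N27: 30+400 = 430 > 70
Round 5 — N27 snaps.
  N27 sheds 430 kN: no online neighbours, lost.
No further breaks.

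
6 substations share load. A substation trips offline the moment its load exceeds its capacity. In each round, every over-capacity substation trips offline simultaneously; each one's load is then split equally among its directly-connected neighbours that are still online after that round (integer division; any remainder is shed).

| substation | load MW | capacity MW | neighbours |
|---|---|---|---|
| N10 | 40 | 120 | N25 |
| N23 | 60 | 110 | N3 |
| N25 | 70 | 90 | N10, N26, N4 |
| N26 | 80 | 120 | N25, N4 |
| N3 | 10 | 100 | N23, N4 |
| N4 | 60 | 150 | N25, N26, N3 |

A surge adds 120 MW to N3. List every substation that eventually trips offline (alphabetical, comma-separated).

N23, N3

Round 1 — N3 at 130 > 100. N3 trips offline.
  N3 sheds 130 MW to N23, N4: 65 each.
    N23: 60+65 = 125 > 110
    N4: 60+65 = 125 ≤ 150
Round 2 — N23 trips offline.
  N23 sheds 125 MW: no online neighbours, lost.
No further trips.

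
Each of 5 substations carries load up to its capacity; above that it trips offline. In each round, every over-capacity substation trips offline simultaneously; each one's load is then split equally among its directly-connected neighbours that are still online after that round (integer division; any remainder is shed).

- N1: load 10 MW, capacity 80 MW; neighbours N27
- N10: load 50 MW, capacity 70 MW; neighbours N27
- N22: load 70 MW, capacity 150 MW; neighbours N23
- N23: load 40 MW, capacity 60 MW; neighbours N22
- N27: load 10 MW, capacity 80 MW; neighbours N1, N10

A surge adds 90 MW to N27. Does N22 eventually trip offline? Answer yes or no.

Round 1 — N27 at 100 > 80. N27 trips offline.
  N27 sheds 100 MW to N1, N10: 50 each.
    N1: 10+50 = 60 ≤ 80
    N10: 50+50 = 100 > 70
Round 2 — N10 trips offline.
  N10 sheds 100 MW: no online neighbours, lost.
No further trips.

no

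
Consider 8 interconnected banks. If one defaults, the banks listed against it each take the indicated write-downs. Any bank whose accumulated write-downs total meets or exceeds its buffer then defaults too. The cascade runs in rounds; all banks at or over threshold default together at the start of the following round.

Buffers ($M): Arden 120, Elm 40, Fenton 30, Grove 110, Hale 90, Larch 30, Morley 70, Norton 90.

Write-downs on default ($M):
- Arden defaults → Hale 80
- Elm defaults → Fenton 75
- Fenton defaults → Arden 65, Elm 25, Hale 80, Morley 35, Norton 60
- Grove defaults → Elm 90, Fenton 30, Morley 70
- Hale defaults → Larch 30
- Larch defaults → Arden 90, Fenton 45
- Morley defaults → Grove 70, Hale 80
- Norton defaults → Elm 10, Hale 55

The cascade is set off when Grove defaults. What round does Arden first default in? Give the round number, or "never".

5

Round 1 — Grove defaults (initial).
  Elm: +90 → 90 ≥ 40
  Fenton: +30 → 30 ≥ 30
  Morley: +70 → 70 ≥ 70
Round 2 — Elm, Fenton, Morley default.
  Arden: +65 → 65 < 120
  Hale: +80+80 → 160 ≥ 90
  Norton: +60 → 60 < 90
Round 3 — Hale defaults.
  Larch: +30 → 30 ≥ 30
Round 4 — Larch defaults.
  Arden: +90 → 155 ≥ 120
Round 5 — Arden defaults.
No further defaults.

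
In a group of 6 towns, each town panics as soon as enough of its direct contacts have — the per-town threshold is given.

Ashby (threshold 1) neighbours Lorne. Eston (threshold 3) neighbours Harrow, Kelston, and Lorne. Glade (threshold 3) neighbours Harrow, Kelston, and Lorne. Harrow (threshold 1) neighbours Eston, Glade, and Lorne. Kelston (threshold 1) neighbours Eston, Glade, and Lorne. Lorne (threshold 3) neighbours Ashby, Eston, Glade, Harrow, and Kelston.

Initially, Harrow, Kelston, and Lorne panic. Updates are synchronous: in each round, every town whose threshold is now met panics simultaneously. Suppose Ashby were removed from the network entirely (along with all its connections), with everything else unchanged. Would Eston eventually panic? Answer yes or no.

yes

With Ashby removed:
Round 1 — Harrow, Kelston, Lorne panic (initial).
Round 2 — checking thresholds:
  Eston: 3 of 3 neighbours ≥ 3, panics.
  Glade: 3 of 3 neighbours ≥ 3, panics.
Round 3 — no new panics; cascade stops.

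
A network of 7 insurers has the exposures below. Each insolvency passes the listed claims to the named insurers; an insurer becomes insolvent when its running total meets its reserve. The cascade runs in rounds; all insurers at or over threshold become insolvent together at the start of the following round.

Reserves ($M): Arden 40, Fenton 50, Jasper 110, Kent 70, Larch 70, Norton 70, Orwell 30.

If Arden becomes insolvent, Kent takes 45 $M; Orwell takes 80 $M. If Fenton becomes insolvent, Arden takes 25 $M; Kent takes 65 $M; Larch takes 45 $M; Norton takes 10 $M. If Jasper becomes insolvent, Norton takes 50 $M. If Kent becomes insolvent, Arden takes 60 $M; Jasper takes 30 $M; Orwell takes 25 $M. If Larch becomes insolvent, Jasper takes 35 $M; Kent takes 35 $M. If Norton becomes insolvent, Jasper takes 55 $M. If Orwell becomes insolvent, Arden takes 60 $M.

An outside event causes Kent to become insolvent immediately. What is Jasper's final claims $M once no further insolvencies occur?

Round 1 — Kent becomes insolvent (initial).
  Arden: +60 → 60 ≥ 40
  Jasper: +30 → 30 < 110
  Orwell: +25 → 25 < 30
Round 2 — Arden becomes insolvent.
  Orwell: +80 → 105 ≥ 30
Round 3 — Orwell becomes insolvent.
No further insolvencies.

30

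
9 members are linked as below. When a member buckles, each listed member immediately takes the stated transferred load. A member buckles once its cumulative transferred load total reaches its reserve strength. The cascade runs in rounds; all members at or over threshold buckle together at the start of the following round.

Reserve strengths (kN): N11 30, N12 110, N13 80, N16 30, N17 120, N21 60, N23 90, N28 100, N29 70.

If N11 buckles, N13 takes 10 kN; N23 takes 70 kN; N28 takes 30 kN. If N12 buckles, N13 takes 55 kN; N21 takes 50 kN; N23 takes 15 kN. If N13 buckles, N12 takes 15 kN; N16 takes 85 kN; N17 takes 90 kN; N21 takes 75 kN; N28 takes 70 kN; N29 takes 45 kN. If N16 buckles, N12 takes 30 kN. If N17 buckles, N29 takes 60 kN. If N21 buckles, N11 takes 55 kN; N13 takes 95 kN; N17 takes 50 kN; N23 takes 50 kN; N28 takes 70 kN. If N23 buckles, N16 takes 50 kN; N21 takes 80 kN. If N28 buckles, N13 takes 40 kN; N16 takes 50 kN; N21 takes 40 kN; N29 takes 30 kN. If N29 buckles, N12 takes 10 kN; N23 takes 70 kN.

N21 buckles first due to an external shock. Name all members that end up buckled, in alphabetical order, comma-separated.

N11, N13, N16, N17, N21, N23, N28, N29

Round 1 — N21 buckles (initial).
  N11: +55 → 55 ≥ 30
  N13: +95 → 95 ≥ 80
  N17: +50 → 50 < 120
  N23: +50 → 50 < 90
  N28: +70 → 70 < 100
Round 2 — N11, N13 buckle.
  N12: +15 → 15 < 110
  N16: +85 → 85 ≥ 30
  N17: +90 → 140 ≥ 120
  N23: +70 → 120 ≥ 90
  N28: +30+70 → 170 ≥ 100
  N29: +45 → 45 < 70
Round 3 — N16, N17, N23, N28 buckle.
  N12: +30 → 45 < 110
  N29: +60+30 → 135 ≥ 70
Round 4 — N29 buckles.
  N12: +10 → 55 < 110
No further bucklings.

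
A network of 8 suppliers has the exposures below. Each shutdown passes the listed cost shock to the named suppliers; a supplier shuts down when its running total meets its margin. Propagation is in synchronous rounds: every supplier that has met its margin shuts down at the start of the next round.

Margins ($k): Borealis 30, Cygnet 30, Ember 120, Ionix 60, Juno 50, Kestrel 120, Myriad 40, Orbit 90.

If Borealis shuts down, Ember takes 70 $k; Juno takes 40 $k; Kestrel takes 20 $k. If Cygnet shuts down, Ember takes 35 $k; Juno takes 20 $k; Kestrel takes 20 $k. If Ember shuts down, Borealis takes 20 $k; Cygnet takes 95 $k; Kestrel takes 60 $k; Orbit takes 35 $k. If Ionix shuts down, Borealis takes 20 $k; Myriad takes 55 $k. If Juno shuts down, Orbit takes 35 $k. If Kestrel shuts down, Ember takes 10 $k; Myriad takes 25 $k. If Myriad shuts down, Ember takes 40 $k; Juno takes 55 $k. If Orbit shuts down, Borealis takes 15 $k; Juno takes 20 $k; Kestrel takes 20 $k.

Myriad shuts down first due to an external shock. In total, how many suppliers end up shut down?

Round 1 — Myriad shuts down (initial).
  Ember: +40 → 40 < 120
  Juno: +55 → 55 ≥ 50
Round 2 — Juno shuts down.
  Orbit: +35 → 35 < 90
No further shutdowns.

2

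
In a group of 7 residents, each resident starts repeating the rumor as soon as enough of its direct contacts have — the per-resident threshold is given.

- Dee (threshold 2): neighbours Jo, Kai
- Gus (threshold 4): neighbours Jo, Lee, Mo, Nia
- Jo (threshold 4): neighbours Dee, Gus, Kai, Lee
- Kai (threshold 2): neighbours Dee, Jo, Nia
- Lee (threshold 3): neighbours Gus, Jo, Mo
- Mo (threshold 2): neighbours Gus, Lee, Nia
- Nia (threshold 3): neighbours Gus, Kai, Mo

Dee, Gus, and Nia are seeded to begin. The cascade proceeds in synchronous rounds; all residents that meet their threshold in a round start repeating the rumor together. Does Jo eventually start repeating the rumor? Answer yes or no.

no

Round 1 — Dee, Gus, Nia start repeating the rumor (initial).
Round 2 — checking thresholds:
  Jo: 2 of 4 neighbours < 4, below threshold.
  Kai: 2 of 3 neighbours ≥ 2, starts repeating the rumor.
  Lee: 1 of 3 neighbours < 3, below threshold.
  Mo: 2 of 3 neighbours ≥ 2, starts repeating the rumor.
Round 3 — no new spreads; cascade stops.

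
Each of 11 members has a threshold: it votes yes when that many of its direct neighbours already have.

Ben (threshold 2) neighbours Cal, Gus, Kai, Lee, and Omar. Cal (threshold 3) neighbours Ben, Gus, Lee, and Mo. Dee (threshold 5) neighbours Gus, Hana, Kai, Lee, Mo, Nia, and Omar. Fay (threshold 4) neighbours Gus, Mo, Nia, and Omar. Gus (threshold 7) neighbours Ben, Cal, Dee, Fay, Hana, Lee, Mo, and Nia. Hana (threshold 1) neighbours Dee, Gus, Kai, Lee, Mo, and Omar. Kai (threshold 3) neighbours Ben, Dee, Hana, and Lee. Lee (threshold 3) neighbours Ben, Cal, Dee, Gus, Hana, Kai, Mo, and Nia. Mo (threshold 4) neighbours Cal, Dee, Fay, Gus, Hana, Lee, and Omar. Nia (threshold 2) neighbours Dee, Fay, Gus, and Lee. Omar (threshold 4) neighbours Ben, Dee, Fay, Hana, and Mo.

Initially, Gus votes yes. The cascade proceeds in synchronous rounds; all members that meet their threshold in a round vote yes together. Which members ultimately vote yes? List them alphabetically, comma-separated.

Round 1 — Gus votes yes (initial).
Round 2 — checking thresholds:
  Ben: 1 of 5 neighbours < 2, below threshold.
  Cal: 1 of 4 neighbours < 3, below threshold.
  Dee: 1 of 7 neighbours < 5, below threshold.
  Fay: 1 of 4 neighbours < 4, below threshold.
  Hana: 1 of 6 neighbours ≥ 1, votes yes.
  Lee: 1 of 8 neighbours < 3, below threshold.
  Mo: 1 of 7 neighbours < 4, below threshold.
  Nia: 1 of 4 neighbours < 2, below threshold.
Round 3 — no new yes votes; cascade stops.

Gus, Hana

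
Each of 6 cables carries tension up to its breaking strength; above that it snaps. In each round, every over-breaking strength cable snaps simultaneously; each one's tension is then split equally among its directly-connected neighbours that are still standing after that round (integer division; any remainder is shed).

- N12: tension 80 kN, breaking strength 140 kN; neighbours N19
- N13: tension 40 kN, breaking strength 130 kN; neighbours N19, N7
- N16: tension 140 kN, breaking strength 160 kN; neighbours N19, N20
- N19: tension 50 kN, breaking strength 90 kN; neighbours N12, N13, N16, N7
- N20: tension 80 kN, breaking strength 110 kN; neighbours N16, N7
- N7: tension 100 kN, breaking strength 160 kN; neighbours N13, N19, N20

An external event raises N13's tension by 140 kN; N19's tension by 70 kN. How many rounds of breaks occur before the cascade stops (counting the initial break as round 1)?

3

Round 1 — N13 at 180 > 130; N19 at 120 > 90. N13, N19 snap.
  N13 sheds 180 kN to N7: 180 each.
    N7: 100+180 = 280 > 160
  N19 sheds 120 kN to N12, N16, N7: 40 each.
    N12: 80+40 = 120 ≤ 140
    N16: 140+40 = 180 > 160
    N7: 280+40 = 320 > 160
Round 2 — N16, N7 snap.
  N16 sheds 180 kN to N20: 180 each.
    N20: 80+180 = 260 > 110
  N7 sheds 320 kN to N20: 320 each.
    N20: 260+320 = 580 > 110
Round 3 — N20 snaps.
  N20 sheds 580 kN: no online neighbours, lost.
No further breaks.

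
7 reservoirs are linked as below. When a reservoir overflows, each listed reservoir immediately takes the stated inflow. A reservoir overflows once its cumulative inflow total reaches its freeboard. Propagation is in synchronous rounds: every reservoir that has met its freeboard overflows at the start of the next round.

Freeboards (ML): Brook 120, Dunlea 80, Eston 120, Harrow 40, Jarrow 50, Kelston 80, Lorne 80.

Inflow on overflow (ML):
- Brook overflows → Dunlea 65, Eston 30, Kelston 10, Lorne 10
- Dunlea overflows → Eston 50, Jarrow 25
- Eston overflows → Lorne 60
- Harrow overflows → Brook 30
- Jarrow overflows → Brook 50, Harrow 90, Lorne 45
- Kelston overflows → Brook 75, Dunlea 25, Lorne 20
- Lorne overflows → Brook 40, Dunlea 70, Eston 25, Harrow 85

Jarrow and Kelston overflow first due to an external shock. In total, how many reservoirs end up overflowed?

Round 1 — Jarrow, Kelston overflow (initial).
  Brook: +50+75 → 125 ≥ 120
  Dunlea: +25 → 25 < 80
  Harrow: +90 → 90 ≥ 40
  Lorne: +45+20 → 65 < 80
Round 2 — Brook, Harrow overflow.
  Dunlea: +65 → 90 ≥ 80
  Eston: +30 → 30 < 120
  Lorne: +10 → 75 < 80
Round 3 — Dunlea overflows.
  Eston: +50 → 80 < 120
No further overflows.

5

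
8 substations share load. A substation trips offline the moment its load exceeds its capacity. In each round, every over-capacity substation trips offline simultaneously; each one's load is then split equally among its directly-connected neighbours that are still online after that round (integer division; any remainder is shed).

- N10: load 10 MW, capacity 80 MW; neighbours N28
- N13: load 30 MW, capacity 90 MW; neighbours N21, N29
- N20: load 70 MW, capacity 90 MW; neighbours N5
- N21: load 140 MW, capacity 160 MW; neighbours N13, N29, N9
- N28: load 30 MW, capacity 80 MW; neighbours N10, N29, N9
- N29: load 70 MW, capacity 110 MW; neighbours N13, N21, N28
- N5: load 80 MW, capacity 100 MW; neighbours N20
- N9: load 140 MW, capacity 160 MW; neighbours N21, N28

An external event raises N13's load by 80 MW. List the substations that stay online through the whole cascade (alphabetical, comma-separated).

N20, N5

Round 1 — N13 at 110 > 90. N13 trips offline.
  N13 sheds 110 MW to N21, N29: 55 each.
    N21: 140+55 = 195 > 160
    N29: 70+55 = 125 > 110
Round 2 — N21, N29 trip offline.
  N21 sheds 195 MW to N9: 195 each.
    N9: 140+195 = 335 > 160
  N29 sheds 125 MW to N28: 125 each.
    N28: 30+125 = 155 > 80
Round 3 — N28, N9 trip offline.
  N28 sheds 155 MW to N10: 155 each.
    N10: 10+155 = 165 > 80
  N9 sheds 335 MW: no online neighbours, lost.
Round 4 — N10 trips offline.
  N10 sheds 165 MW: no online neighbours, lost.
No further trips.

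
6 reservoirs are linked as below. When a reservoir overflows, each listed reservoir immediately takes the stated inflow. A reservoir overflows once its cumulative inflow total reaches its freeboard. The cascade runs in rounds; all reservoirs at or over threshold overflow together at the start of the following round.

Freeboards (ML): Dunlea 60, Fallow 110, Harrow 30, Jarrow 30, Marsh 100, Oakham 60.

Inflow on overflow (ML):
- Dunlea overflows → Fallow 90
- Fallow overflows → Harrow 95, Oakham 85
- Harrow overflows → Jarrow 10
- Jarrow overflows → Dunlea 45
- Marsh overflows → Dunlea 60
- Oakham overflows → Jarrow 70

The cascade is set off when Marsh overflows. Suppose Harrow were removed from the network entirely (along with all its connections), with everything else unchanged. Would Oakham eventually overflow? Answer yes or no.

With Harrow removed:
Round 1 — Marsh overflows (initial).
  Dunlea: +60 → 60 ≥ 60
Round 2 — Dunlea overflows.
  Fallow: +90 → 90 < 110
No further overflows.

no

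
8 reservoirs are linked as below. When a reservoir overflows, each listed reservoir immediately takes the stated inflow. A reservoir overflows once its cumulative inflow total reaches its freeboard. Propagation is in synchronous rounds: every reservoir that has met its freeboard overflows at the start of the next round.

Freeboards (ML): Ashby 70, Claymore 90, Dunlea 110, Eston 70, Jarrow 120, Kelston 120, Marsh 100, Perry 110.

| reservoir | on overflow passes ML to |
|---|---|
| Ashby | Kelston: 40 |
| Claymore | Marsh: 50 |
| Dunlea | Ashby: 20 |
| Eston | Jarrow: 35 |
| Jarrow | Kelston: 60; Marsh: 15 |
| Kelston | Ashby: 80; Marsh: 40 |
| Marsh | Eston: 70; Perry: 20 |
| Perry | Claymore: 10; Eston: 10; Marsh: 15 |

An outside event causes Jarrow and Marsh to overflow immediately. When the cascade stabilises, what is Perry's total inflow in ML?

20

Round 1 — Jarrow, Marsh overflow (initial).
  Eston: +70 → 70 ≥ 70
  Kelston: +60 → 60 < 120
  Perry: +20 → 20 < 110
Round 2 — Eston overflows.
No further overflows.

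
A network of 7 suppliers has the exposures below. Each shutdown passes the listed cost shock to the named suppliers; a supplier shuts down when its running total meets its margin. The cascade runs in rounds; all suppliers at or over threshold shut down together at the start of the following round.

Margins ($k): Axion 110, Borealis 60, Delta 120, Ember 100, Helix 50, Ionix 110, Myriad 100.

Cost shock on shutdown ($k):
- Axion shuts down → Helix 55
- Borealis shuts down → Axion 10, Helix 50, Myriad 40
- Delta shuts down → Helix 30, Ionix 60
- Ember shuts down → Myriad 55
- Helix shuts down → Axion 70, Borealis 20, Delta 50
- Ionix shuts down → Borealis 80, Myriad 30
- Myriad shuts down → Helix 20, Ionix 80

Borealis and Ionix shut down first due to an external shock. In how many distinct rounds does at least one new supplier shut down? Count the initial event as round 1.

Round 1 — Borealis, Ionix shut down (initial).
  Axion: +10 → 10 < 110
  Helix: +50 → 50 ≥ 50
  Myriad: +40+30 → 70 < 100
Round 2 — Helix shuts down.
  Axion: +70 → 80 < 110
  Delta: +50 → 50 < 120
No further shutdowns.

2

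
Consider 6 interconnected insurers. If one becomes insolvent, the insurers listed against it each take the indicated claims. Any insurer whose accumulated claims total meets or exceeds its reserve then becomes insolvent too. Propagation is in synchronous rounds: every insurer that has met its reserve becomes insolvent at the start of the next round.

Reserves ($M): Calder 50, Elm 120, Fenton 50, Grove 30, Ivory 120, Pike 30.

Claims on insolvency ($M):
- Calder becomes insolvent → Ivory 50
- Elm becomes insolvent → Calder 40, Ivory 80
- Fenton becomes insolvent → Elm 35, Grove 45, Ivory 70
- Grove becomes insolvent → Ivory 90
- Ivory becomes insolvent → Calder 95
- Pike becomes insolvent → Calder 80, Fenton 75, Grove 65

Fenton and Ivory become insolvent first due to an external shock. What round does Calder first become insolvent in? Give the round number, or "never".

2

Round 1 — Fenton, Ivory become insolvent (initial).
  Calder: +95 → 95 ≥ 50
  Elm: +35 → 35 < 120
  Grove: +45 → 45 ≥ 30
Round 2 — Calder, Grove become insolvent.
No further insolvencies.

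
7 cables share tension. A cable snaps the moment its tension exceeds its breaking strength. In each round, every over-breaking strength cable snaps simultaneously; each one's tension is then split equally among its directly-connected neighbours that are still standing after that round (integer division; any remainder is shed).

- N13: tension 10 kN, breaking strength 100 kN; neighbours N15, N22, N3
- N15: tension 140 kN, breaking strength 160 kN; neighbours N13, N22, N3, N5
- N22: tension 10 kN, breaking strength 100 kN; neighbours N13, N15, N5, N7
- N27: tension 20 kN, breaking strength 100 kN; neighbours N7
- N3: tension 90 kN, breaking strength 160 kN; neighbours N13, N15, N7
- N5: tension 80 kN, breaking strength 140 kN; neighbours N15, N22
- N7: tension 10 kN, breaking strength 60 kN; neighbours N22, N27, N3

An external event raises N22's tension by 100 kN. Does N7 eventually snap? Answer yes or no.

Round 1 — N22 at 110 > 100. N22 snaps.
  N22 sheds 110 kN to N13, N15, N5, N7: 27 each (2 lost).
    N13: 10+27 = 37 ≤ 100
    N15: 140+27 = 167 > 160
    N5: 80+27 = 107 ≤ 140
    N7: 10+27 = 37 ≤ 60
Round 2 — N15 snaps.
  N15 sheds 167 kN to N13, N3, N5: 55 each (2 lost).
    N13: 37+55 = 92 ≤ 100
    N3: 90+55 = 145 ≤ 160
    N5: 107+55 = 162 > 140
Round 3 — N5 snaps.
  N5 sheds 162 kN: no online neighbours, lost.
No further breaks.

no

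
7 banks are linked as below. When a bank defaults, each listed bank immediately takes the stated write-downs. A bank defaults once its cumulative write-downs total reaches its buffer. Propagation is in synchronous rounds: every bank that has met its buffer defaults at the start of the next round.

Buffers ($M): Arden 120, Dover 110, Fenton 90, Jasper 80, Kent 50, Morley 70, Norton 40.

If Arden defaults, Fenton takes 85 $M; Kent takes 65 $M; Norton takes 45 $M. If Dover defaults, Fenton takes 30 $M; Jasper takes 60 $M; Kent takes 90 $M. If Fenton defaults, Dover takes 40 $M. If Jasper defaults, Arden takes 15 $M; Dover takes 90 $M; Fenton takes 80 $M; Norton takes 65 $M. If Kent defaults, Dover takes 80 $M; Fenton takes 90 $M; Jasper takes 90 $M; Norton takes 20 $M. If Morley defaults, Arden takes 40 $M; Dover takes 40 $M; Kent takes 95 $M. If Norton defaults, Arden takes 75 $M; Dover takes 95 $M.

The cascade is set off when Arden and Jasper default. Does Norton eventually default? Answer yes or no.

yes

Round 1 — Arden, Jasper default (initial).
  Dover: +90 → 90 < 110
  Fenton: +85+80 → 165 ≥ 90
  Kent: +65 → 65 ≥ 50
  Norton: +45+65 → 110 ≥ 40
Round 2 — Fenton, Kent, Norton default.
  Dover: +40+80+95 → 305 ≥ 110
Round 3 — Dover defaults.
No further defaults.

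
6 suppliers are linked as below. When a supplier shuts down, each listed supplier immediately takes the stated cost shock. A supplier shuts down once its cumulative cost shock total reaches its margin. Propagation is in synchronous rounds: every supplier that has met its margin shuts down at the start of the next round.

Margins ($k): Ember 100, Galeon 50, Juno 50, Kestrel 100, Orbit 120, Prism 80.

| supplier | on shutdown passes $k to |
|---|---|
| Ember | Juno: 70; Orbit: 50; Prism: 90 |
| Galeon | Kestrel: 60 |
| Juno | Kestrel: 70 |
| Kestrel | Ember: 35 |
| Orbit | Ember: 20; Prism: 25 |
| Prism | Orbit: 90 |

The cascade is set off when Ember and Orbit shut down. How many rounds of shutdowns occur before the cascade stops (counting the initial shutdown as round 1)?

2

Round 1 — Ember, Orbit shut down (initial).
  Juno: +70 → 70 ≥ 50
  Prism: +90+25 → 115 ≥ 80
Round 2 — Juno, Prism shut down.
  Kestrel: +70 → 70 < 100
No further shutdowns.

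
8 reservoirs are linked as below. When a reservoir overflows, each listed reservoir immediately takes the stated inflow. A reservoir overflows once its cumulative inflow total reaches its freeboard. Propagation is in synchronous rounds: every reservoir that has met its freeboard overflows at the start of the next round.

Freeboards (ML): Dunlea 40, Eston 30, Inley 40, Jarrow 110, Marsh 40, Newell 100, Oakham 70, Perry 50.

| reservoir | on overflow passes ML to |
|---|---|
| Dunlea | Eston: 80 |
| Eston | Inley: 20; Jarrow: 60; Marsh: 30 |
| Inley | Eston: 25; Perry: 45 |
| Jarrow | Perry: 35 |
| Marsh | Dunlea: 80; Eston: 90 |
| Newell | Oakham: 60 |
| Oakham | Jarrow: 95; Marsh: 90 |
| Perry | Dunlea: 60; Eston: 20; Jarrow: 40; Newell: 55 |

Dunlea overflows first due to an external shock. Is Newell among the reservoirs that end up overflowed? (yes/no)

no

Round 1 — Dunlea overflows (initial).
  Eston: +80 → 80 ≥ 30
Round 2 — Eston overflows.
  Inley: +20 → 20 < 40
  Jarrow: +60 → 60 < 110
  Marsh: +30 → 30 < 40
No further overflows.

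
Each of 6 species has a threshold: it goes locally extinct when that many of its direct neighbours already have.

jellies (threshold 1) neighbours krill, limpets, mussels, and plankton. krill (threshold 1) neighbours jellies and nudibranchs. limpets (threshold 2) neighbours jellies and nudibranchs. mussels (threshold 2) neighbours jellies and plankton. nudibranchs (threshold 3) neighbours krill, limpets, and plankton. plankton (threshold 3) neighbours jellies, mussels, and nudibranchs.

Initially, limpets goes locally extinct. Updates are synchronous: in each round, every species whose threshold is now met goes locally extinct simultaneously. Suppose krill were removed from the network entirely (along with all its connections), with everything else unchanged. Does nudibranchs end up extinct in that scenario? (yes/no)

With krill removed:
Round 1 — limpets goes locally extinct (initial).
Round 2 — checking thresholds:
  jellies: 1 of 3 neighbours ≥ 1, goes locally extinct.
  nudibranchs: 1 of 2 neighbours < 3, below threshold.
Round 3 — no new extinctions; cascade stops.

no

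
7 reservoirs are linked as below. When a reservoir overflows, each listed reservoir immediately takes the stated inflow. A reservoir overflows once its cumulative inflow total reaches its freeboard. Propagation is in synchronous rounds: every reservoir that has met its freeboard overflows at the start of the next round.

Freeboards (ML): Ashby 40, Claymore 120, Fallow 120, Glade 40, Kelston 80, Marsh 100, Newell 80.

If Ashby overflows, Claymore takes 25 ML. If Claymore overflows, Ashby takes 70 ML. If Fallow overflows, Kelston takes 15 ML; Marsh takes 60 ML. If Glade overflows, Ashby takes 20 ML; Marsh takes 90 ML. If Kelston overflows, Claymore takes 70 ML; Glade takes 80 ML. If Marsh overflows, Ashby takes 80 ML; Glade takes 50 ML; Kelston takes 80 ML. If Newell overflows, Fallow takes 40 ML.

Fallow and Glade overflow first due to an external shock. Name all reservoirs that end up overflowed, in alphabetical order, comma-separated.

Ashby, Fallow, Glade, Kelston, Marsh

Round 1 — Fallow, Glade overflow (initial).
  Ashby: +20 → 20 < 40
  Kelston: +15 → 15 < 80
  Marsh: +60+90 → 150 ≥ 100
Round 2 — Marsh overflows.
  Ashby: +80 → 100 ≥ 40
  Kelston: +80 → 95 ≥ 80
Round 3 — Ashby, Kelston overflow.
  Claymore: +25+70 → 95 < 120
No further overflows.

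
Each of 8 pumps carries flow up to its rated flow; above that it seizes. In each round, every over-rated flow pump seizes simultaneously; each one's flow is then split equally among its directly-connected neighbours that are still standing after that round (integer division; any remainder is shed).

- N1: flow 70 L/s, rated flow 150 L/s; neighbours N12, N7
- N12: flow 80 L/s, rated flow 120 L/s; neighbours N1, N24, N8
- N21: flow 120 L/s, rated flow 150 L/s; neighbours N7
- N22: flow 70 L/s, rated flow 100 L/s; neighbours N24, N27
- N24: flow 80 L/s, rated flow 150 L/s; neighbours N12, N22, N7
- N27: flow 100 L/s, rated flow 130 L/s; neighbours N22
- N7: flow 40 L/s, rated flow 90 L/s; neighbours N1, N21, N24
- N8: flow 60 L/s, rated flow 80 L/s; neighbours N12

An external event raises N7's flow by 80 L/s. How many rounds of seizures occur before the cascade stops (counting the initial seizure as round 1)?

2

Round 1 — N7 at 120 > 90. N7 seizes.
  N7 sheds 120 L/s to N1, N21, N24: 40 each.
    N1: 70+40 = 110 ≤ 150
    N21: 120+40 = 160 > 150
    N24: 80+40 = 120 ≤ 150
Round 2 — N21 seizes.
  N21 sheds 160 L/s: no online neighbours, lost.
No further seizures.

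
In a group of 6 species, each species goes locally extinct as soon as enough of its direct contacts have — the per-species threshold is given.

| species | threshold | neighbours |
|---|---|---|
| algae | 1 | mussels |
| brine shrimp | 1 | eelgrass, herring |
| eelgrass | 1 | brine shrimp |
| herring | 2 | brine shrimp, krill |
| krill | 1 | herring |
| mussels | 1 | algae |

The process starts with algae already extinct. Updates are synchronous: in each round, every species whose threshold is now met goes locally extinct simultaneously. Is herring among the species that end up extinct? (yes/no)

no

Round 1 — algae goes locally extinct (initial).
Round 2 — checking thresholds:
  mussels: 1 of 1 neighbours ≥ 1, goes locally extinct.
Round 3 — no new extinctions; cascade stops.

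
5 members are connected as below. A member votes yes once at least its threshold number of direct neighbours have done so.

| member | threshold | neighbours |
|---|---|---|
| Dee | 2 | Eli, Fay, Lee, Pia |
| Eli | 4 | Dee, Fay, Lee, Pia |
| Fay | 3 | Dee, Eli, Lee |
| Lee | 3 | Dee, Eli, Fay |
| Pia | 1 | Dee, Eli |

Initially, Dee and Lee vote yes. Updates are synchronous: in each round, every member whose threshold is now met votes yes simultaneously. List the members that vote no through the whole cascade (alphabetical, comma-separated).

Eli, Fay

Round 1 — Dee, Lee vote yes (initial).
Round 2 — checking thresholds:
  Eli: 2 of 4 neighbours < 4, below threshold.
  Fay: 2 of 3 neighbours < 3, below threshold.
  Pia: 1 of 2 neighbours ≥ 1, votes yes.
Round 3 — no new yes votes; cascade stops.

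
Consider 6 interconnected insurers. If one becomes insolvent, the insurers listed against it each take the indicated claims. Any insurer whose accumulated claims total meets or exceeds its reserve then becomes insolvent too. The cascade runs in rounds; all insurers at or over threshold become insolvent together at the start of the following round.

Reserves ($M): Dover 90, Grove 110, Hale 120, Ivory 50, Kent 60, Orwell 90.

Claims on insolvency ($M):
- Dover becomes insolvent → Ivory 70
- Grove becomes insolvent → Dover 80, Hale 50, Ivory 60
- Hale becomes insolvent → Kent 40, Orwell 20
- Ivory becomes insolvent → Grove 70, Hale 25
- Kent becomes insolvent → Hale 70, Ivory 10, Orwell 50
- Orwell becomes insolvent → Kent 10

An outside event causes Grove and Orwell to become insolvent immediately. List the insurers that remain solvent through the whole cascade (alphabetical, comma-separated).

Dover, Hale, Kent

Round 1 — Grove, Orwell become insolvent (initial).
  Dover: +80 → 80 < 90
  Hale: +50 → 50 < 120
  Ivory: +60 → 60 ≥ 50
  Kent: +10 → 10 < 60
Round 2 — Ivory becomes insolvent.
  Hale: +25 → 75 < 120
No further insolvencies.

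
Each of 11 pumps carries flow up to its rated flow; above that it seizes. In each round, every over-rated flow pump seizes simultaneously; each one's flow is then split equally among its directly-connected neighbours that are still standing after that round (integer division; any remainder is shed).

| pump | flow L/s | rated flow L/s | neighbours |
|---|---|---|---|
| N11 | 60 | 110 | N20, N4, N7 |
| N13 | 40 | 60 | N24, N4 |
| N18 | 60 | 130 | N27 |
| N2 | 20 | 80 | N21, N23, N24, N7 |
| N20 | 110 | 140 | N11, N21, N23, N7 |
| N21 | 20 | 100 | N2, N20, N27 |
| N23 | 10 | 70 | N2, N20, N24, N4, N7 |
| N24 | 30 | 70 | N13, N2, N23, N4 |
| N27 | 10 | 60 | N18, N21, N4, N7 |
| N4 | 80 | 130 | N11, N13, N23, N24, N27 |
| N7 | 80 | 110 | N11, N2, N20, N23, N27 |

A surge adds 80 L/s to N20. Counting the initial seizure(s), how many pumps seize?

10

Round 1 — N20 at 190 > 140. N20 seizes.
  N20 sheds 190 L/s to N11, N21, N23, N7: 47 each (2 lost).
    N11: 60+47 = 107 ≤ 110
    N21: 20+47 = 67 ≤ 100
    N23: 10+47 = 57 ≤ 70
    N7: 80+47 = 127 > 110
Round 2 — N7 seizes.
  N7 sheds 127 L/s to N11, N2, N23, N27: 31 each (3 lost).
    N11: 107+31 = 138 > 110
    N2: 20+31 = 51 ≤ 80
    N23: 57+31 = 88 > 70
    N27: 10+31 = 41 ≤ 60
Round 3 — N11, N23 seize.
  N11 sheds 138 L/s to N4: 138 each.
    N4: 80+138 = 218 > 130
  N23 sheds 88 L/s to N2, N24, N4: 29 each (1 lost).
    N2: 51+29 = 80 ≤ 80
    N24: 30+29 = 59 ≤ 70
    N4: 218+29 = 247 > 130
Round 4 — N4 seizes.
  N4 sheds 247 L/s to N13, N24, N27: 82 each (1 lost).
    N13: 40+82 = 122 > 60
    N24: 59+82 = 141 > 70
    N27: 41+82 = 123 > 60
Round 5 — N13, N24, N27 seize.
  N13 sheds 122 L/s: no online neighbours, lost.
  N24 sheds 141 L/s to N2: 141 each.
    N2: 80+141 = 221 > 80
  N27 sheds 123 L/s to N18, N21: 61 each (1 lost).
    N18: 60+61 = 121 ≤ 130
    N21: 67+61 = 128 > 100
Round 6 — N2, N21 seize.
  N2 sheds 221 L/s: no online neighbours, lost.
  N21 sheds 128 L/s: no online neighbours, lost.
No further seizures.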